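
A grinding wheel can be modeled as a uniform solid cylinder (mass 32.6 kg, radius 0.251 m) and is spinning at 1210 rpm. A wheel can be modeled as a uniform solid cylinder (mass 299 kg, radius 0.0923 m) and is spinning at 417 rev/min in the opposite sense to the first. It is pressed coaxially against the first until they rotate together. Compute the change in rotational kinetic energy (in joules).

ΔKE ≈ -8250 J

The coupling torques are internal; angular momentum about the shared axis is conserved.
Moments of inertia: I_A = ½(32.6)(0.251)² = 1.027 kg·m²; I_B = ½(299)(0.0923)² = 1.274 kg·m².
Taking A's sense as positive: L = (1.027)(1210) − (1.274)(417) = 711.5 kg·m²·rpm.
Combined I = 1.027 + 1.274 = 2.301 kg·m².
ω_f = L / I = 711.5 / 2.301 = 309.3 rpm.
KE_i = ½ΣIω² = 9458 J; KE_f = ½(2.301)(32.39)² = 1206 J.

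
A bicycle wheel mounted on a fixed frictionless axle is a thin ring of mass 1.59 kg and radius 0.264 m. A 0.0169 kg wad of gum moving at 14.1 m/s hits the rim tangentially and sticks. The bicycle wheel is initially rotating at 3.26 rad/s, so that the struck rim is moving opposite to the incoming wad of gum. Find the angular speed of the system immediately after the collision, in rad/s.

|ω_f| ≈ 2.66 rad/s

About the axle the impulsive forces during the collision are internal, so angular momentum about that axis is conserved.
I_p = (1.59)(0.264)² = 0.1108 kg·m². Taking the sense of the wad of gum's angular momentum as positive, L_{wad} = m v R = (0.0169)(14.1)(0.264) = 0.06291 kg·m²/s.
L_i = −I_p ω_p + m v R = −(0.1108)(3.26) + 0.06291 = -0.2984 kg·m²/s.
After sticking, I_f = I_p + m R² = 0.1108 + (0.0169)(0.264)² = 0.1120 kg·m².
ω_f = L_i / I_f = -0.2984 / 0.1120 = -2.664 rad/s.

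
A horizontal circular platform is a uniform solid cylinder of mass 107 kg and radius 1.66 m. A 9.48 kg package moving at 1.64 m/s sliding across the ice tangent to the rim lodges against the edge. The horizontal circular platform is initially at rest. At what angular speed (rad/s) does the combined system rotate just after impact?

|ω_f| ≈ 0.149 rad/s

The axle reaction passes through the central axle and exerts no torque about it; angular momentum about the central axle is conserved through the impact.
I_p = ½(107)(1.66)² = 147.4 kg·m². Taking the sense of the package's angular momentum as positive, L_{package} = m v R = (9.48)(1.64)(1.66) = 25.81 kg·m²/s.
L_i = 0 + 25.81 = 25.81 kg·m²/s.
After sticking, I_f = I_p + m R² = 147.4 + (9.48)(1.66)² = 173.5 kg·m².
ω_f = L_i / I_f = 25.81 / 173.5 = 0.1487 rad/s.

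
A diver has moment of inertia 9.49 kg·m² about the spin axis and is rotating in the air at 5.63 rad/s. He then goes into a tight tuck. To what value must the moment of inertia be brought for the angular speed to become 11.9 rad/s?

With no external torque about the axis, L is conserved: I₁ω₁ = I₂ω₂.
I₂ = I₁ω₁ / ω₂ = (9.49)(5.63) / (11.9) = 4.490 kg·m².

I₂ ≈ 4.49 kg·m²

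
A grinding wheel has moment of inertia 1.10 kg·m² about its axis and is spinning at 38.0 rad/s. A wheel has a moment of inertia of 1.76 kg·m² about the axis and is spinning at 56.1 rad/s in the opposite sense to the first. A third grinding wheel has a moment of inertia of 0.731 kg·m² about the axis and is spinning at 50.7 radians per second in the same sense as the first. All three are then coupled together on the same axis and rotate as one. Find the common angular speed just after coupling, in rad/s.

|ω_f| ≈ 5.53 rad/s

The coupling torques are internal; angular momentum about the shared axis is conserved.
Taking A's sense as positive: L = (1.100)(38.0) − (1.760)(56.1) + (0.7310)(50.7) = -19.87 kg·m²·rad/s.
Combined I = 1.100 + 1.760 + 0.7310 = 3.591 kg·m².
ω_f = L / I = -19.87 / 3.591 = -5.534 rad/s.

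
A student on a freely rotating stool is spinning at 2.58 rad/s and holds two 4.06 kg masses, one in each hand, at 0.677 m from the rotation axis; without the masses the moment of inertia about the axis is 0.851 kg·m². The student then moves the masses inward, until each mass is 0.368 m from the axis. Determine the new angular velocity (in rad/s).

ω₂ ≈ 6.05 rad/s

No external torque acts about the spin axis, so angular momentum is conserved.
I₁ = 0.851 + 2(4.06)(0.677)² = 4.573 kg·m²; I₂ = 0.851 + 2(4.06)(0.368)² = 1.951 kg·m².
ω₂ = I₁ω₁ / I₂ = (4.573)(2.58 rad/s) / (1.951) = 6.048 rad/s.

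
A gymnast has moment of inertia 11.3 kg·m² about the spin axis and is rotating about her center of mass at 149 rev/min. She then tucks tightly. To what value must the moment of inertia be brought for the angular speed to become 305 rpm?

I₂ ≈ 5.52 kg·m²

With no external torque about the axis, L is conserved: I₁ω₁ = I₂ω₂.
I₂ = I₁ω₁ / ω₂ = (11.3)(149) / (305) = 5.520 kg·m².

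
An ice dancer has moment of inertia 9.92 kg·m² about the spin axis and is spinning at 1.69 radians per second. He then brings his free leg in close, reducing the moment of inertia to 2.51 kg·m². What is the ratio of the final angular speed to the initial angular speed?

ω₂/ω₁ ≈ 3.95

Angular momentum about the spin axis is conserved since the torque about it is zero.
ω₂/ω₁ = I₁/I₂ = 9.920 / 2.510 = 3.952.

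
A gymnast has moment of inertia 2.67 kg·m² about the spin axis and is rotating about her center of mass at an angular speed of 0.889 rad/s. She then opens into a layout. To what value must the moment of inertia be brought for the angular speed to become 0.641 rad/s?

No external torque acts about the spin axis, so angular momentum is conserved.
I₂ = I₁ω₁ / ω₂ = (2.67)(0.889) / (0.641) = 3.703 kg·m².

I₂ ≈ 3.70 kg·m²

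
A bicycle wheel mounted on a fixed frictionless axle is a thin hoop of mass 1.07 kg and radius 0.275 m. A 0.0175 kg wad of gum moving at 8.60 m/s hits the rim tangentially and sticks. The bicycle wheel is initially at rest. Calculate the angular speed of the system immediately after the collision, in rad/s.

|ω_f| ≈ 0.503 rad/s

About the axle the impulsive forces during the collision are internal, so angular momentum about that axis is conserved.
I_p = (1.07)(0.275)² = 0.08092 kg·m². Taking the sense of the wad of gum's angular momentum as positive, L_{wad} = m v R = (0.0175)(8.60)(0.275) = 0.04139 kg·m²/s.
L_i = 0 + 0.04139 = 0.04139 kg·m²/s.
After sticking, I_f = I_p + m R² = 0.08092 + (0.0175)(0.275)² = 0.08224 kg·m².
ω_f = L_i / I_f = 0.04139 / 0.08224 = 0.5032 rad/s.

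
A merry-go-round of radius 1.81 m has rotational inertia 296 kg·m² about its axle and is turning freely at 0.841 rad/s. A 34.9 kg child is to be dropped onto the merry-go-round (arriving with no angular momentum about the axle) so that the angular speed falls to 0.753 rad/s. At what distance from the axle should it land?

The added mass arrives with no angular momentum about the axle, and any external torque about the axle is negligible, so the system's angular momentum is conserved.
I_p ω_i = (I_p + m r²) ω_f ⇒ m r² = I_p(ω_i/ω_f − 1) = 296.0(0.841/0.753 − 1) = 34.59 kg·m².
r = √(34.59/34.9) = 0.9956 m.

r ≈ 0.996 m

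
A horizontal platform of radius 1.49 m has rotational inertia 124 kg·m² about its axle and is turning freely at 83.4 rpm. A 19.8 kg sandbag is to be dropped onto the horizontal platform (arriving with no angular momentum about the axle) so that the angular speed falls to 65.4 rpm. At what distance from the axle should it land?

No external torque acts about the axle; L_before = L_after.
I_p ω_i = (I_p + m r²) ω_f ⇒ m r² = I_p(ω_i/ω_f − 1) = 124.0(83.4/65.4 − 1) = 34.13 kg·m².
r = √(34.13/19.8) = 1.313 m.

r ≈ 1.31 m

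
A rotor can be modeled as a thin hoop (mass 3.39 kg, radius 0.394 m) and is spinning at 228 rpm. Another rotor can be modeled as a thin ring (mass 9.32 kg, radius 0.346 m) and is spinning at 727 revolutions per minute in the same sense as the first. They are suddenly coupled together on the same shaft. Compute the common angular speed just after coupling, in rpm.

|ω_f| ≈ 567 rpm

The coupling torques are internal; angular momentum about the shared axis is conserved.
Moments of inertia: I_A = (3.39)(0.394)² = 0.5263 kg·m²; I_B = (9.32)(0.346)² = 1.116 kg·m².
Taking A's sense as positive: L = (0.5263)(228) + (1.116)(727) = 931.1 kg·m²·rpm.
Combined I = 0.5263 + 1.116 = 1.642 kg·m².
ω_f = L / I = 931.1 / 1.642 = 567.1 rpm.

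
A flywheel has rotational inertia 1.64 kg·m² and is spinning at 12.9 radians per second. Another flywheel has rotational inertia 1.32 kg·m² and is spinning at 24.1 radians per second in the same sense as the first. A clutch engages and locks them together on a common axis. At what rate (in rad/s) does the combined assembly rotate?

|ω_f| ≈ 17.9 rad/s

No external torque acts about the common axis, so total angular momentum is conserved.
Taking A's sense as positive: L = (1.640)(12.9) + (1.320)(24.1) = 52.97 kg·m²·rad/s.
Combined I = 1.640 + 1.320 = 2.960 kg·m².
ω_f = L / I = 52.97 / 2.960 = 17.89 rad/s.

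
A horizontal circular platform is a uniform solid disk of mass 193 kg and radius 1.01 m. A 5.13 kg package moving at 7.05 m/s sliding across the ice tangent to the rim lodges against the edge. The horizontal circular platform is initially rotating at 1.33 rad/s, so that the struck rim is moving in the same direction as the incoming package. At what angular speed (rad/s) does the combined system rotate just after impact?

|ω_f| ≈ 1.62 rad/s

About the central axle the impulsive forces during the collision are internal, so angular momentum about that axis is conserved.
I_p = ½(193)(1.01)² = 98.44 kg·m². Taking the sense of the package's angular momentum as positive, L_{package} = m v R = (5.13)(7.05)(1.01) = 36.53 kg·m²/s.
L_i = +I_p ω_p + m v R = +(98.44)(1.33) + 36.53 = 167.5 kg·m²/s.
After sticking, I_f = I_p + m R² = 98.44 + (5.13)(1.01)² = 103.7 kg·m².
ω_f = L_i / I_f = 167.5 / 103.7 = 1.615 rad/s.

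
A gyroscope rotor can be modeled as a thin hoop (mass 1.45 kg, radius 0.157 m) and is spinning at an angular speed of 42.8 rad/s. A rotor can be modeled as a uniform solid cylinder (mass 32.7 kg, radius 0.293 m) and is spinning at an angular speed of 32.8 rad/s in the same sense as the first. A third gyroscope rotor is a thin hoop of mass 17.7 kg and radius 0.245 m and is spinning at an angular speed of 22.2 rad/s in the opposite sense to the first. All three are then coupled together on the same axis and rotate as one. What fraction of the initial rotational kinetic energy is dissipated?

No external torque acts about the common axis, so total angular momentum is conserved.
Moments of inertia: I_A = (1.45)(0.157)² = 0.03574 kg·m²; I_B = ½(32.7)(0.293)² = 1.404 kg·m²; I_C = (17.7)(0.245)² = 1.062 kg·m².
Taking A's sense as positive: L = (0.03574)(42.8) + (1.404)(32.8) − (1.062)(22.2) = 23.98 kg·m²·rad/s.
Combined I = 0.03574 + 1.404 + 1.062 = 2.502 kg·m².
ω_f = L / I = 23.98 / 2.502 = 9.586 rad/s.
KE_i = ½ΣIω² = 1050 J; KE_f = ½(2.502)(9.586)² = 114.9 J.
Fraction dissipated = (KE_i − KE_f)/KE_i = 0.8905.

fraction ≈ 0.890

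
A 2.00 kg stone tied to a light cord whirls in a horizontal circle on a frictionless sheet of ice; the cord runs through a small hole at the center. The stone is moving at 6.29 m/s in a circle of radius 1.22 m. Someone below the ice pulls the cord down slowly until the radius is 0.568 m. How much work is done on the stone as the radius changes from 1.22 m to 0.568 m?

W ≈ 143 J

Central (radial) force ⇒ zero torque about the center ⇒ m v r is constant.
v₂ = v₁ r₁ / r₂ = (6.29)(1.22) / (0.568) = 13.51 m/s.
W = ΔKE = ½m(v₂² − v₁²) = 143.0 J.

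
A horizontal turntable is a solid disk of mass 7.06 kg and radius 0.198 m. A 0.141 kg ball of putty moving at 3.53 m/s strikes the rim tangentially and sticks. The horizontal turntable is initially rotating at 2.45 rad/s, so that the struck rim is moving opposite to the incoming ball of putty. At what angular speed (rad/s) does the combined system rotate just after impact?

|ω_f| ≈ 1.67 rad/s

The axle reaction passes through the axle and exerts no torque about it; angular momentum about the axle is conserved through the impact.
I_p = ½(7.06)(0.198)² = 0.1384 kg·m². Taking the sense of the ball of putty's angular momentum as positive, L_{ball} = m v R = (0.141)(3.53)(0.198) = 0.09855 kg·m²/s.
L_i = −I_p ω_p + m v R = −(0.1384)(2.45) + 0.09855 = -0.2405 kg·m²/s.
After sticking, I_f = I_p + m R² = 0.1384 + (0.141)(0.198)² = 0.1439 kg·m².
ω_f = L_i / I_f = -0.2405 / 0.1439 = -1.671 rad/s.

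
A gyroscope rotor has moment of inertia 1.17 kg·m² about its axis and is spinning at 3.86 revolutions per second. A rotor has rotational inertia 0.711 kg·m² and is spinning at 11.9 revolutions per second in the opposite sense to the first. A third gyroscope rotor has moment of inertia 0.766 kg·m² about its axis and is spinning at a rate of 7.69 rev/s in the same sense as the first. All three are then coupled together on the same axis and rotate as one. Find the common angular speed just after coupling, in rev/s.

No external torque acts about the common axis, so total angular momentum is conserved.
Taking A's sense as positive: L = (1.170)(3.86) − (0.7110)(11.9) + (0.7660)(7.69) = 1.946 kg·m²·rev/s.
Combined I = 1.170 + 0.7110 + 0.7660 = 2.647 kg·m².
ω_f = L / I = 1.946 / 2.647 = 0.7351 rev/s.

|ω_f| ≈ 0.735 rev/s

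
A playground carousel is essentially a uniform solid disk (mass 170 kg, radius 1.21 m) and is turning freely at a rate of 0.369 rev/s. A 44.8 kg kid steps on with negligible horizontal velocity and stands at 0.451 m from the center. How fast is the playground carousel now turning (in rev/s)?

ω_f ≈ 0.344 rev/s

No external torque acts about the center; L_before = L_after.
I_p = ½(170)(1.21)² = 124.4 kg·m².
Added inertia Σmr² = (44.8)(0.451)² = 9.112 kg·m²; I_f = 124.4 + 9.112 = 133.6 kg·m².
ω_f = I_p ω_i / I_f = (124.4)(0.369) / 133.6 = 0.3438 rev/s.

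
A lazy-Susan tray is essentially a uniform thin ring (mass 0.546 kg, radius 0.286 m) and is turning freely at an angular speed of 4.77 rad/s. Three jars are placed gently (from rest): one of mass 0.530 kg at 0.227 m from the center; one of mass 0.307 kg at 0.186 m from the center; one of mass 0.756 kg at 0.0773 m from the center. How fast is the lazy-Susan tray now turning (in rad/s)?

ω_f ≈ 2.45 rad/s

No external torque acts about the center; L_before = L_after.
I_p = (0.546)(0.286)² = 0.04466 kg·m².
Added inertia Σmr² = (0.530)(0.227)² + (0.307)(0.186)² + (0.756)(0.0773)² = 0.04245 kg·m²; I_f = 0.04466 + 0.04245 = 0.08711 kg·m².
ω_f = I_p ω_i / I_f = (0.04466)(4.77) / 0.08711 = 2.446 rad/s.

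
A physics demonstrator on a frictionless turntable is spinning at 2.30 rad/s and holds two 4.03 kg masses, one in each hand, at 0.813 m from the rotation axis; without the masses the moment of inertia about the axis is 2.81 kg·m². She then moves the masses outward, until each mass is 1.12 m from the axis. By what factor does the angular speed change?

ω₂/ω₁ ≈ 0.630

Angular momentum about the spin axis is conserved since the torque about it is zero.
I₁ = 2.81 + 2(4.03)(0.813)² = 8.137 kg·m²; I₂ = 2.81 + 2(4.03)(1.12)² = 12.92 kg·m².
ω₂/ω₁ = I₁/I₂ = 8.137 / 12.92 = 0.6298.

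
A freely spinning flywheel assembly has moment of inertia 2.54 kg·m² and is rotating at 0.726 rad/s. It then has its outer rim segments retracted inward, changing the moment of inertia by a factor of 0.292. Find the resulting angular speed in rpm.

No external torque acts about the spin axis, so angular momentum is conserved.
I₂ = 0.292 × 2.54 = 0.7417 kg·m².
ω₂ = I₁ω₁ / I₂ = (2.540)(0.726 rad/s) / (0.7417) = 2.486 rad/s = 23.74 rpm.

ω₂ ≈ 23.7 rpm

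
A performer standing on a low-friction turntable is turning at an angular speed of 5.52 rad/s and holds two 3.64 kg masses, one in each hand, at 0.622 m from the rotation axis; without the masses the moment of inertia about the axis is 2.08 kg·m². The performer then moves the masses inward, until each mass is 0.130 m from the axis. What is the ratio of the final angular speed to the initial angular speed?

ω₂/ω₁ ≈ 2.22

No external torque acts about the spin axis, so angular momentum is conserved.
I₁ = 2.08 + 2(3.64)(0.622)² = 4.897 kg·m²; I₂ = 2.08 + 2(3.64)(0.130)² = 2.203 kg·m².
ω₂/ω₁ = I₁/I₂ = 4.897 / 2.203 = 2.223.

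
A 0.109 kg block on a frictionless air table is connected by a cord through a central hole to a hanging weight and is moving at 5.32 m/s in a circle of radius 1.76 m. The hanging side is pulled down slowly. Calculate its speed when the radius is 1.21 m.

The only horizontal force on the mass is along the cord (radial), so it exerts no torque about the hole and angular momentum m v r is conserved.
v₂ = v₁ r₁ / r₂ = (5.32)(1.76) / (1.21) = 7.738 m/s.

v₂ ≈ 7.74 m/s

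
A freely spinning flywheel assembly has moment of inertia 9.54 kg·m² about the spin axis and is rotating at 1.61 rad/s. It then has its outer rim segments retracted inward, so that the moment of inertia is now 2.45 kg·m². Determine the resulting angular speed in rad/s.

ω₂ ≈ 6.27 rad/s

With no external torque about the axis, L is conserved: I₁ω₁ = I₂ω₂.
ω₂ = I₁ω₁ / I₂ = (9.540)(1.61 rad/s) / (2.450) = 6.269 rad/s.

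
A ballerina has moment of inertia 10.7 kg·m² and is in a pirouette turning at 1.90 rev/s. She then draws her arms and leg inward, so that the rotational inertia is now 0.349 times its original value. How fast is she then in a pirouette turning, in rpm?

ω₂ ≈ 327 rpm

No external torque acts about the spin axis, so angular momentum is conserved.
I₂ = 0.349 × 10.7 = 3.734 kg·m².
ω₂ = I₁ω₁ / I₂ = (10.70)(1.90 rev/s) / (3.734) = 5.444 rev/s = 326.6 rpm.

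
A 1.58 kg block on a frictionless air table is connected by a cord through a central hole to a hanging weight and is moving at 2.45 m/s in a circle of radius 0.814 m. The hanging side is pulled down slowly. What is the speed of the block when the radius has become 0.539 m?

v₂ ≈ 3.70 m/s

The only horizontal force on the mass is along the cord (radial), so it exerts no torque about the hole and angular momentum m v r is conserved.
v₂ = v₁ r₁ / r₂ = (2.45)(0.814) / (0.539) = 3.700 m/s.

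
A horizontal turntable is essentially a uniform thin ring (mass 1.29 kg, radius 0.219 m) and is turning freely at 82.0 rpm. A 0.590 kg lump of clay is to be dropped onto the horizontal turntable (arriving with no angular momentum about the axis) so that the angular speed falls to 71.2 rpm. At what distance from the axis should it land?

No external torque acts about the axis; L_before = L_after.
I_p = (1.29)(0.219)² = 0.06187 kg·m².
I_p ω_i = (I_p + m r²) ω_f ⇒ m r² = I_p(ω_i/ω_f − 1) = 0.06187(82.0/71.2 − 1) = 0.009385 kg·m².
r = √(0.009385/0.590) = 0.1261 m.

r ≈ 0.126 m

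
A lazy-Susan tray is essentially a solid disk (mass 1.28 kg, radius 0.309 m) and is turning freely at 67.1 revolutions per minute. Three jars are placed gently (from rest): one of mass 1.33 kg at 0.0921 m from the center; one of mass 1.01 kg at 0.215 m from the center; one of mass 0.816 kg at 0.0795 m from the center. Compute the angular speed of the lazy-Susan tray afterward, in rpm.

ω_f ≈ 33.0 rpm

The added mass arrives with no angular momentum about the center, and any external torque about the center is negligible, so the system's angular momentum is conserved.
I_p = ½(1.28)(0.309)² = 0.06111 kg·m².
Added inertia Σmr² = (1.33)(0.0921)² + (1.01)(0.215)² + (0.816)(0.0795)² = 0.06313 kg·m²; I_f = 0.06111 + 0.06313 = 0.1242 kg·m².
ω_f = I_p ω_i / I_f = (0.06111)(67.1) / 0.1242 = 33.00 rpm.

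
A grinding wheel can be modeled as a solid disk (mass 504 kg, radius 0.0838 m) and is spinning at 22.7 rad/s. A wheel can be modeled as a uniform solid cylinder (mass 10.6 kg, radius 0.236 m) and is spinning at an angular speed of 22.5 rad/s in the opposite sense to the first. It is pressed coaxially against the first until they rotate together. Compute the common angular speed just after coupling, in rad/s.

The coupling torques are internal; angular momentum about the shared axis is conserved.
Moments of inertia: I_A = ½(504)(0.0838)² = 1.770 kg·m²; I_B = ½(10.6)(0.236)² = 0.2952 kg·m².
Taking A's sense as positive: L = (1.770)(22.7) − (0.2952)(22.5) = 33.53 kg·m²·rad/s.
Combined I = 1.770 + 0.2952 = 2.065 kg·m².
ω_f = L / I = 33.53 / 2.065 = 16.24 rad/s.

|ω_f| ≈ 16.2 rad/s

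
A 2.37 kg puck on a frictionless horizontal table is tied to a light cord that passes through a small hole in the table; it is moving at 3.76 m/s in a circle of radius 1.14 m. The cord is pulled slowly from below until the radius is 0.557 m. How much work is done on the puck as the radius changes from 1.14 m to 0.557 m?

W ≈ 53.4 J

The only horizontal force on the mass is along the cord (radial), so it exerts no torque about the hole and angular momentum m v r is conserved.
v₂ = v₁ r₁ / r₂ = (3.76)(1.14) / (0.557) = 7.696 m/s.
W = ΔKE = ½m(v₂² − v₁²) = 53.42 J.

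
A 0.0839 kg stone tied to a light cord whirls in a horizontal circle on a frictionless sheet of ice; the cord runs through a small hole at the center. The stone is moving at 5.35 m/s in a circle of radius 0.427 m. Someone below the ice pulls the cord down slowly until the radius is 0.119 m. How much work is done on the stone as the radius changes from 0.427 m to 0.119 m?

W ≈ 14.3 J

Central (radial) force ⇒ zero torque about the center ⇒ m v r is constant.
v₂ = v₁ r₁ / r₂ = (5.35)(0.427) / (0.119) = 19.20 m/s.
W = ΔKE = ½m(v₂² − v₁²) = 14.26 J.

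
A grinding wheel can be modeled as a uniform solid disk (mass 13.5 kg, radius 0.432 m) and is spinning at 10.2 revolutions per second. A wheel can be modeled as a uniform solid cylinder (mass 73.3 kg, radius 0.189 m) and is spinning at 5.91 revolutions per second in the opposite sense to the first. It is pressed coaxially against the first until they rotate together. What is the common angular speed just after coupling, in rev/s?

No external torque acts about the common axis, so total angular momentum is conserved.
Moments of inertia: I_A = ½(13.5)(0.432)² = 1.260 kg·m²; I_B = ½(73.3)(0.189)² = 1.309 kg·m².
Taking A's sense as positive: L = (1.260)(10.2) − (1.309)(5.91) = 5.112 kg·m²·rev/s.
Combined I = 1.260 + 1.309 = 2.569 kg·m².
ω_f = L / I = 5.112 / 2.569 = 1.990 rev/s.

|ω_f| ≈ 1.99 rev/s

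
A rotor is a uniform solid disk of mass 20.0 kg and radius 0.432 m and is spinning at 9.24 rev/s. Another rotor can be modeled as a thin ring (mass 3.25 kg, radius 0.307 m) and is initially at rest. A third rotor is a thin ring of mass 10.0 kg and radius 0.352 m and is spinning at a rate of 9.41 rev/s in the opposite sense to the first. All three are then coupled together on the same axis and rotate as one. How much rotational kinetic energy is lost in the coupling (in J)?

The coupling torques are internal; angular momentum about the shared axis is conserved.
Moments of inertia: I_A = ½(20.0)(0.432)² = 1.866 kg·m²; I_B = (3.25)(0.307)² = 0.3063 kg·m²; I_C = (10.0)(0.352)² = 1.239 kg·m².
Taking A's sense as positive: L = (1.866)(9.24) − (1.239)(9.41) = 5.585 kg·m²·rev/s.
Combined I = 1.866 + 0.3063 + 1.239 = 3.412 kg·m².
ω_f = L / I = 5.585 / 3.412 = 1.637 rev/s.
KE_i = ½ΣIω² = 5311 J; KE_f = ½(3.412)(10.29)² = 180.5 J.

ΔKE lost ≈ 5130 J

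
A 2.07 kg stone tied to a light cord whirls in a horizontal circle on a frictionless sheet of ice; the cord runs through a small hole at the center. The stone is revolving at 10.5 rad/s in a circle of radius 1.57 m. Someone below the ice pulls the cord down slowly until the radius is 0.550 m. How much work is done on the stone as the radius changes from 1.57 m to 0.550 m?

No torque about the axis ⇒ m r₁² ω₁ = m r₂² ω₂.
ω₂ = ω₁ (r₁/r₂)² = (10.5)(1.57/0.550)² = 85.56 rad/s.
W = ΔKE = ½m(v₂² − v₁²) = 2011 J.

W ≈ 2010 J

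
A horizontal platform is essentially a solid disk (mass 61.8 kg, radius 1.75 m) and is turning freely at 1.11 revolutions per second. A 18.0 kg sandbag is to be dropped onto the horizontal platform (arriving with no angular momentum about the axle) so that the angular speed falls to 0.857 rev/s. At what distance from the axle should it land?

r ≈ 1.25 m

No external torque acts about the axle; L_before = L_after.
I_p = ½(61.8)(1.75)² = 94.63 kg·m².
I_p ω_i = (I_p + m r²) ω_f ⇒ m r² = I_p(ω_i/ω_f − 1) = 94.63(1.11/0.857 − 1) = 27.94 kg·m².
r = √(27.94/18.0) = 1.246 m.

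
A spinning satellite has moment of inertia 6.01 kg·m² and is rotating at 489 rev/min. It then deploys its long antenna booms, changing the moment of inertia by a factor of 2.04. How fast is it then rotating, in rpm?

No external torque acts about the spin axis, so angular momentum is conserved.
I₂ = 2.04 × 6.01 = 12.26 kg·m².
ω₂ = I₁ω₁ / I₂ = (6.010)(489 rpm) / (12.26) = 239.7 rpm.

ω₂ ≈ 240 rpm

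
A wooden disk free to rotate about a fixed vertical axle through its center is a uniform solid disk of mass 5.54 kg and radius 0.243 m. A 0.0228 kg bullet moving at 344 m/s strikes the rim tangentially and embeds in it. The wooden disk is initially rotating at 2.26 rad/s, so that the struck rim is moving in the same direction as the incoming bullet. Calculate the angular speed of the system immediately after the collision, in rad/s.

About the axle the impulsive forces during the collision are internal, so angular momentum about that axis is conserved.
I_p = ½(5.54)(0.243)² = 0.1636 kg·m². Taking the sense of the bullet's angular momentum as positive, L_{bullet} = m v R = (0.0228)(344)(0.243) = 1.906 kg·m²/s.
L_i = +I_p ω_p + m v R = +(0.1636)(2.26) + 1.906 = 2.276 kg·m²/s.
After sticking, I_f = I_p + m R² = 0.1636 + (0.0228)(0.243)² = 0.1649 kg·m².
ω_f = L_i / I_f = 2.276 / 0.1649 = 13.80 rad/s.

|ω_f| ≈ 13.8 rad/s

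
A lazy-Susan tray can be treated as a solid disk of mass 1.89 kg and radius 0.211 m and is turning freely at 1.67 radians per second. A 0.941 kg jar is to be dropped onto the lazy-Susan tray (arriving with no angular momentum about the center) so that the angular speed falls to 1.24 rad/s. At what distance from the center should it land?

r ≈ 0.125 m

No external torque acts about the center; L_before = L_after.
I_p = ½(1.89)(0.211)² = 0.04207 kg·m².
I_p ω_i = (I_p + m r²) ω_f ⇒ m r² = I_p(ω_i/ω_f − 1) = 0.04207(1.67/1.24 − 1) = 0.01459 kg·m².
r = √(0.01459/0.941) = 0.1245 m.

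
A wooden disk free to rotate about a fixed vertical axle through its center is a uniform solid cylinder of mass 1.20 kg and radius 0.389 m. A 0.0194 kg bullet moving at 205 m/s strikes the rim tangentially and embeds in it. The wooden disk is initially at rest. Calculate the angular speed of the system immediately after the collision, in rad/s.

About the axle the impulsive forces during the collision are internal, so angular momentum about that axis is conserved.
I_p = ½(1.20)(0.389)² = 0.09079 kg·m². Taking the sense of the bullet's angular momentum as positive, L_{bullet} = m v R = (0.0194)(205)(0.389) = 1.547 kg·m²/s.
L_i = 0 + 1.547 = 1.547 kg·m²/s.
After sticking, I_f = I_p + m R² = 0.09079 + (0.0194)(0.389)² = 0.09373 kg·m².
ω_f = L_i / I_f = 1.547 / 0.09373 = 16.51 rad/s.

|ω_f| ≈ 16.5 rad/s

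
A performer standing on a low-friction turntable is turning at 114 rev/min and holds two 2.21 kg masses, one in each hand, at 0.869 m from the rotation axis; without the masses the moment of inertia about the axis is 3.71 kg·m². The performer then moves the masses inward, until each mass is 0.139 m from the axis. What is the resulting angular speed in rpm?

ω₂ ≈ 212 rpm

Angular momentum about the spin axis is conserved since the torque about it is zero.
I₁ = 3.71 + 2(2.21)(0.869)² = 7.048 kg·m²; I₂ = 3.71 + 2(2.21)(0.139)² = 3.795 kg·m².
ω₂ = I₁ω₁ / I₂ = (7.048)(114 rpm) / (3.795) = 211.7 rpm.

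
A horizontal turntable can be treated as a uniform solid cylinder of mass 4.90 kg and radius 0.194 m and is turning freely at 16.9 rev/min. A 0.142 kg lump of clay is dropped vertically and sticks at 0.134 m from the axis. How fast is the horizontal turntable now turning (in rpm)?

No external torque acts about the axis; L_before = L_after.
I_p = ½(4.90)(0.194)² = 0.09221 kg·m².
Added inertia Σmr² = (0.142)(0.134)² = 0.002550 kg·m²; I_f = 0.09221 + 0.002550 = 0.09476 kg·m².
ω_f = I_p ω_i / I_f = (0.09221)(16.9) / 0.09476 = 16.45 rpm.

ω_f ≈ 16.4 rpm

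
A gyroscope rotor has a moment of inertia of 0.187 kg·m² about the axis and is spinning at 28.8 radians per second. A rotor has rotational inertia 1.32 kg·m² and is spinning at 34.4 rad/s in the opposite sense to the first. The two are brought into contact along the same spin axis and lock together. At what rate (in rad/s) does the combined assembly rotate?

|ω_f| ≈ 26.6 rad/s

No external torque acts about the common axis, so total angular momentum is conserved.
Taking A's sense as positive: L = (0.1870)(28.8) − (1.320)(34.4) = -40.02 kg·m²·rad/s.
Combined I = 0.1870 + 1.320 = 1.507 kg·m².
ω_f = L / I = -40.02 / 1.507 = -26.56 rad/s.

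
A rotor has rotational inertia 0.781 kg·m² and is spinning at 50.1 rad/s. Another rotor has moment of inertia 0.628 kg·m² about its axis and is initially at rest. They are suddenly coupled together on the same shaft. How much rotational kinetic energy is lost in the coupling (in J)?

ΔKE lost ≈ 437 J

No external torque acts about the common axis, so total angular momentum is conserved.
Taking A's sense as positive: L = (0.7810)(50.1) = 39.13 kg·m²·rad/s.
Combined I = 0.7810 + 0.6280 = 1.409 kg·m².
ω_f = L / I = 39.13 / 1.409 = 27.77 rad/s.
KE_i = ½ΣIω² = 980.2 J; KE_f = ½(1.409)(27.77)² = 543.3 J.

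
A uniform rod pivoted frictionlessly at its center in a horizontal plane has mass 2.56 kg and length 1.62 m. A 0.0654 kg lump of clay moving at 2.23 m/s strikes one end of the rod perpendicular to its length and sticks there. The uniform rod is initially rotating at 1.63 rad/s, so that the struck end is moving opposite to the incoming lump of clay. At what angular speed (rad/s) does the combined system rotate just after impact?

|ω_f| ≈ 1.32 rad/s

The axle reaction passes through the pivot and exerts no torque about it; angular momentum about the pivot is conserved through the impact.
I_p = (1/12)(2.56)(1.62)² = 0.5599 kg·m². Taking the sense of the lump of clay's angular momentum as positive, L_{lump} = m v R = (0.0654)(2.23)(1.62/2) = 0.1181 kg·m²/s.
L_i = −I_p ω_p + m v R = −(0.5599)(1.63) + 0.1181 = -0.7945 kg·m²/s.
After sticking, I_f = I_p + m R² = 0.5599 + (0.0654)(1.62/2)² = 0.6028 kg·m².
ω_f = L_i / I_f = -0.7945 / 0.6028 = -1.318 rad/s.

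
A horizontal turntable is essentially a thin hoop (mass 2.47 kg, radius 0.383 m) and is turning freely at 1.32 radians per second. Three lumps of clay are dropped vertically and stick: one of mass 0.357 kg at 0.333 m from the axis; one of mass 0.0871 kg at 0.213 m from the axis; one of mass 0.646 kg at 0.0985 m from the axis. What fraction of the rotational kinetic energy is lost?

fraction ≈ 0.121

No external torque acts about the axis; L_before = L_after.
I_p = (2.47)(0.383)² = 0.3623 kg·m².
Added inertia Σmr² = (0.357)(0.333)² + (0.0871)(0.213)² + (0.646)(0.0985)² = 0.04981 kg·m²; I_f = 0.3623 + 0.04981 = 0.4121 kg·m².
ω_f = I_p ω_i / I_f = (0.3623)(1.32) / 0.4121 = 1.160 rad/s.
KE_i = ½(0.3623)(1.320 rad/s)² = 0.3157 J; KE_f = ½(0.4121)(1.160)² = 0.2775 J.
Fraction lost = 0.1209.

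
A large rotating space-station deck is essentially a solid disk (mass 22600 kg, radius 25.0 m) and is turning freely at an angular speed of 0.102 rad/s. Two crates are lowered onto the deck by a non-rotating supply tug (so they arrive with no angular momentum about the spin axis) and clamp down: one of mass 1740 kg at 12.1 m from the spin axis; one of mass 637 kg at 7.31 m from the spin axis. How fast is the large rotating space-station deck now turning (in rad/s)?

The added mass arrives with no angular momentum about the spin axis, and any external torque about the spin axis is negligible, so the system's angular momentum is conserved.
I_p = ½(22600)(25.0)² = 7.062e+06 kg·m².
Added inertia Σmr² = (1740)(12.1)² + (637)(7.31)² = 2.888e+05 kg·m²; I_f = 7.062e+06 + 2.888e+05 = 7.351e+06 kg·m².
ω_f = I_p ω_i / I_f = (7.062e+06)(0.102) / 7.351e+06 = 0.09799 rad/s.

ω_f ≈ 0.0980 rad/s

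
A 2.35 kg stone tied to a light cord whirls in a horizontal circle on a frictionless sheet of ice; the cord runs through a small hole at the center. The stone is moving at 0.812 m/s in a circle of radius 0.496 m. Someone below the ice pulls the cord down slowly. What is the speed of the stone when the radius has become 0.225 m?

Central (radial) force ⇒ zero torque about the center ⇒ m v r is constant.
v₂ = v₁ r₁ / r₂ = (0.812)(0.496) / (0.225) = 1.790 m/s.

v₂ ≈ 1.79 m/s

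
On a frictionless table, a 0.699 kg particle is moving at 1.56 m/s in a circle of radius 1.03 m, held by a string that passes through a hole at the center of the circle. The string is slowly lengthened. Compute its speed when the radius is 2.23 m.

v₂ ≈ 0.721 m/s

The only horizontal force on the mass is along the cord (radial), so it exerts no torque about the hole and angular momentum m v r is conserved.
v₂ = v₁ r₁ / r₂ = (1.56)(1.03) / (2.23) = 0.7205 m/s.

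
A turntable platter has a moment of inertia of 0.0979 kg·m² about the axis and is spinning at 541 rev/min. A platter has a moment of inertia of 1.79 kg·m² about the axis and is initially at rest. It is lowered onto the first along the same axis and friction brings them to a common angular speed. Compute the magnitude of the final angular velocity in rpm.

No external torque acts about the common axis, so total angular momentum is conserved.
Taking A's sense as positive: L = (0.09790)(541) = 52.96 kg·m²·rpm.
Combined I = 0.09790 + 1.790 = 1.888 kg·m².
ω_f = L / I = 52.96 / 1.888 = 28.05 rpm.

|ω_f| ≈ 28.1 rpm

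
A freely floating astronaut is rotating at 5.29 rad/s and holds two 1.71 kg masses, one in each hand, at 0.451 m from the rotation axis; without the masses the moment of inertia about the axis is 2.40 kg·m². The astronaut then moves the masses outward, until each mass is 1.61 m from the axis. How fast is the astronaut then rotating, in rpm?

With no external torque about the axis, L is conserved: I₁ω₁ = I₂ω₂.
I₁ = 2.40 + 2(1.71)(0.451)² = 3.096 kg·m²; I₂ = 2.40 + 2(1.71)(1.61)² = 11.26 kg·m².
ω₂ = I₁ω₁ / I₂ = (3.096)(5.29 rad/s) / (11.26) = 1.454 rad/s = 13.88 rpm.

ω₂ ≈ 13.9 rpm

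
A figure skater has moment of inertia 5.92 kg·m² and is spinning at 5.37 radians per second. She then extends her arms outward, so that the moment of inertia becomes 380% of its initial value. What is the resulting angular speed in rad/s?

No external torque acts about the spin axis, so angular momentum is conserved.
I₂ = 3.80 × 5.92 = 22.50 kg·m².
ω₂ = I₁ω₁ / I₂ = (5.920)(5.37 rad/s) / (22.50) = 1.413 rad/s.

ω₂ ≈ 1.41 rad/s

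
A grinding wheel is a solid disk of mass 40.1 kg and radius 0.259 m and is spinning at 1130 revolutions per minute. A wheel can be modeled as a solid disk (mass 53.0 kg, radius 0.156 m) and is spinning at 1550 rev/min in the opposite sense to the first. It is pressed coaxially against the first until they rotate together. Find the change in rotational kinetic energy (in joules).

No external torque acts about the common axis, so total angular momentum is conserved.
Moments of inertia: I_A = ½(40.1)(0.259)² = 1.345 kg·m²; I_B = ½(53.0)(0.156)² = 0.6449 kg·m².
Taking A's sense as positive: L = (1.345)(1130) − (0.6449)(1550) = 520.2 kg·m²·rpm.
Combined I = 1.345 + 0.6449 = 1.990 kg·m².
ω_f = L / I = 520.2 / 1.990 = 261.4 rpm.
KE_i = ½ΣIω² = 17910 J; KE_f = ½(1.990)(27.38)² = 745.7 J.

ΔKE ≈ -17200 J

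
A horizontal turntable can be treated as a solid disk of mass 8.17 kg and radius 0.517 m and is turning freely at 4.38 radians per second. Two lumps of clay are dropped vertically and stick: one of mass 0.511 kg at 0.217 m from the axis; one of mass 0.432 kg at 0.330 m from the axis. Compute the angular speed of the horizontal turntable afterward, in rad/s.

ω_f ≈ 4.11 rad/s

No external torque acts about the axis; L_before = L_after.
I_p = ½(8.17)(0.517)² = 1.092 kg·m².
Added inertia Σmr² = (0.511)(0.217)² + (0.432)(0.330)² = 0.07111 kg·m²; I_f = 1.092 + 0.07111 = 1.163 kg·m².
ω_f = I_p ω_i / I_f = (1.092)(4.38) / 1.163 = 4.112 rad/s.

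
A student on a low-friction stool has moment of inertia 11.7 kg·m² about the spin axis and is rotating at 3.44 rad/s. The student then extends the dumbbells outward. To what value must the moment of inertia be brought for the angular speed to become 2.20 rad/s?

I₂ ≈ 18.3 kg·m²

No external torque acts about the spin axis, so angular momentum is conserved.
I₂ = I₁ω₁ / ω₂ = (11.7)(3.44) / (2.20) = 18.29 kg·m².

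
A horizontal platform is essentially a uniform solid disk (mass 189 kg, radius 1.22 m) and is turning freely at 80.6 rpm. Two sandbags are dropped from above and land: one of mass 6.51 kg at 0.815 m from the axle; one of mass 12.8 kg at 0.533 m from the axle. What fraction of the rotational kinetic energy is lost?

fraction ≈ 0.0536

The added mass arrives with no angular momentum about the axle, and any external torque about the axle is negligible, so the system's angular momentum is conserved.
I_p = ½(189)(1.22)² = 140.7 kg·m².
Added inertia Σmr² = (6.51)(0.815)² + (12.8)(0.533)² = 7.960 kg·m²; I_f = 140.7 + 7.960 = 148.6 kg·m².
ω_f = I_p ω_i / I_f = (140.7)(80.6) / 148.6 = 76.28 rpm.
KE_i = ½(140.7)(8.440 rad/s)² = 5010 J; KE_f = ½(148.6)(7.988)² = 4742 J.
Fraction lost = 0.05356.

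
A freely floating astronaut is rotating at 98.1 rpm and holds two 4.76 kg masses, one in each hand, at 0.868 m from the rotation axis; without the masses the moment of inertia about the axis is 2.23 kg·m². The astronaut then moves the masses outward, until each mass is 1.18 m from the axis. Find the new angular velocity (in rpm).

No external torque acts about the spin axis, so angular momentum is conserved.
I₁ = 2.23 + 2(4.76)(0.868)² = 9.403 kg·m²; I₂ = 2.23 + 2(4.76)(1.18)² = 15.49 kg·m².
ω₂ = I₁ω₁ / I₂ = (9.403)(98.1 rpm) / (15.49) = 59.56 rpm.

ω₂ ≈ 59.6 rpm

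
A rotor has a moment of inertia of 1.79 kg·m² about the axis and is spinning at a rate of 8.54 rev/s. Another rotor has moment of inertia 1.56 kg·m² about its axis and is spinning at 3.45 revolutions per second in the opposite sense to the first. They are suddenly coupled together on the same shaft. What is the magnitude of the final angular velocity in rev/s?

The coupling torques are internal; angular momentum about the shared axis is conserved.
Taking A's sense as positive: L = (1.790)(8.54) − (1.560)(3.45) = 9.905 kg·m²·rev/s.
Combined I = 1.790 + 1.560 = 3.350 kg·m².
ω_f = L / I = 9.905 / 3.350 = 2.957 rev/s.

|ω_f| ≈ 2.96 rev/s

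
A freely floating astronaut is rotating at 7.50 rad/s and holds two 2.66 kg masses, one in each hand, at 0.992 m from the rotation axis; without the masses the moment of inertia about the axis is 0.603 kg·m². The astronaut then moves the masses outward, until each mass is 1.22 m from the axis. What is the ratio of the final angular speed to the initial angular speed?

With no external torque about the axis, L is conserved: I₁ω₁ = I₂ω₂.
I₁ = 0.603 + 2(2.66)(0.992)² = 5.838 kg·m²; I₂ = 0.603 + 2(2.66)(1.22)² = 8.521 kg·m².
ω₂/ω₁ = I₁/I₂ = 5.838 / 8.521 = 0.6851.

ω₂/ω₁ ≈ 0.685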